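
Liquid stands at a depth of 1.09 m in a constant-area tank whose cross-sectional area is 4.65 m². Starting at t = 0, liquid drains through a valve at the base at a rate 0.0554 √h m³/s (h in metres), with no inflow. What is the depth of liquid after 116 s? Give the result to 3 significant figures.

A dh/dt = −Q_out = −0.0554 √h.
This is separable: 2 d(√h)/dt = −0.0554/A, so √h = √h₀ − (0.0554/(2A)) t.
√h = √1.09 − 0.0554·116/(2·4.65) = 1.0440 − 0.69101 = 0.35302.
h = 0.35302² = 0.12462 m.

0.125 m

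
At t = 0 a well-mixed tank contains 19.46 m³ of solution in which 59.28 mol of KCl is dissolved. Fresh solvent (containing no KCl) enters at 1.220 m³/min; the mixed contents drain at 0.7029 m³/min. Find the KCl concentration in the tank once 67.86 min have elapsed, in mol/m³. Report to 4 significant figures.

0.2677 mol/m³

Total volume: dV/dt = Q_in − Q_out = 0.517100 m³/min, so V(t) = 19.46 + 0.517100 t and V(67.86) = 54.5504 m³.
Solute balance: dm/dt = 0 − Q_out C = −Q_out m/V(t).
dm/m = −Q_out dt/(V₀ + 0.517100 t); integrating gives ln(m/m₀) = −(Q_out/(Q_in−Q_out)) ln(V/V₀).
m = m₀ (V₀/V)^(Q_out/(Q_in−Q_out)) = 59.28 × (19.46/54.5504)^(1.35931) = 14.6018 mol.
C = m/V = 14.6018/54.5504 = 0.267675 mol/m³.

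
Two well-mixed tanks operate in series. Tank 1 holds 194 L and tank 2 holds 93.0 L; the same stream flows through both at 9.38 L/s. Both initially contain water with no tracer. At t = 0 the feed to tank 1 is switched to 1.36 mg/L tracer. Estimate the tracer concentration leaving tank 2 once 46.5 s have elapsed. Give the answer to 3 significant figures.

Each tank obeys Vᵢ dCᵢ/dt = Q(Cᵢ₋₁ − Cᵢ), so τᵢ = Vᵢ/Q.
τ₁ = 194/9.38 = 20.682 s; τ₂ = 93.0/9.38 = 9.9147 s.
Solving the cascade with C₁(0)=C₂(0)=0 gives C₂(t) = C_in[1 − (τ₁ e^(−t/τ₁) − τ₂ e^(−t/τ₂))/(τ₁ − τ₂)].
At t = 46.5: e^(−t/τ₁) = 0.10558, e^(−t/τ₂) = 0.0091867.
C₂ = 1.36·[1 − (20.682·0.10558 − 9.9147·0.0091867)/(10.768)] = 1.36·0.80566 = 1.0957 mg/L.

1.10 mg/L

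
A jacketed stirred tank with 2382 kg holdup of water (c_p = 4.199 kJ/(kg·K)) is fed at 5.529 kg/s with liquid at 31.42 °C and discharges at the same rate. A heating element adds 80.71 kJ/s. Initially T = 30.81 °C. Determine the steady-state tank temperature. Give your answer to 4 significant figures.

34.90 °C

Energy balance: M c_p dT/dt = ṁ c_p (T_in − T) + 80.71.
At steady state dT/dt = 0 ⇒ T_ss = T_in + Q̇/(ṁ c_p) = 31.42 + 80.71/(5.529·4.199) = 34.8964 °C.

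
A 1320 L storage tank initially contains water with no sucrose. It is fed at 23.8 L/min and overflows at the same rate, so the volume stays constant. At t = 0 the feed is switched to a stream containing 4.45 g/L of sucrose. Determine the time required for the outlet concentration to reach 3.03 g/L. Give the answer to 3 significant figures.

63.4 min

Mass balance on the solute (V constant): V dC/dt = Q(C_in − C), so τ = V/Q = 55.462 min.
C(t) = C_in + (C₀ − C_in) e^(−t/τ). Set C = 3.03 and solve for t:
e^(−t/τ) = (C − C_in)/(C₀ − C_in) = (3.03 − 4.45)/(0 − 4.45) = 0.31910
t = −τ ln(…) = 55.462 × 1.1422 = 63.352 min.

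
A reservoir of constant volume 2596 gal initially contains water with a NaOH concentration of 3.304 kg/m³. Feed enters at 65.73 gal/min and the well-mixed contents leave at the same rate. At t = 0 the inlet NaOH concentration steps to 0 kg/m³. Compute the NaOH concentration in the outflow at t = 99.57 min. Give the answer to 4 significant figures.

0.2656 kg/m³

Transient balance on the dissolved component: V dC/dt = Q(C_in − C).
So dC/dt = (C_in − C)/τ with τ = V/Q = 2596/65.73 = 39.4949 min.
Solution: C(t) = C_in + (C₀ − C_in) e^(−t/τ).
C(99.57) = 0 + (3.304 − 0)·e^(−99.57/39.4949) = 0 + (3.30400)·0.0803724 = 0.265550 kg/m³.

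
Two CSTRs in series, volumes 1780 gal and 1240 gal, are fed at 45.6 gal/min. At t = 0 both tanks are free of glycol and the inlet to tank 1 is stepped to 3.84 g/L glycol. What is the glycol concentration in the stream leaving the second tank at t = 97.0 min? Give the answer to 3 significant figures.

Species balance on tank i: dCᵢ/dt = (Cᵢ₋₁ − Cᵢ)/τᵢ with τᵢ = Vᵢ/Q.
τ₁ = 1780/45.6 = 39.035 min; τ₂ = 1240/45.6 = 27.193 min.
Solving the cascade with C₁(0)=C₂(0)=0 gives C₂(t) = C_in[1 − (τ₁ e^(−t/τ₁) − τ₂ e^(−t/τ₂))/(τ₁ − τ₂)].
At t = 97.0: e^(−t/τ₁) = 0.083330, e^(−t/τ₂) = 0.028238.
C₂ = 3.84·[1 − (39.035·0.083330 − 27.193·0.028238)/(11.842)] = 3.84·0.79016 = 3.0342 g/L.

3.03 g/L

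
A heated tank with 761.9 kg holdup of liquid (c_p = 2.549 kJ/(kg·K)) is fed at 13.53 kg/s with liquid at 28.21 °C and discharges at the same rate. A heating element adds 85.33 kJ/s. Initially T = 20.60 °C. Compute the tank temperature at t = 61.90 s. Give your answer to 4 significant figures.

Unsteady energy balance on the tank contents: M c_p dT/dt = ṁ c_p (T_in − T) + 85.33.
Rearrange: dT/dt = (T_ss − T)/τ with τ = M/ṁ = 56.3119 s and T_ss = T_in + Q̇/(ṁ c_p) = 30.6842 °C.
This is linear first-order; T(t) = T_ss + (T₀ − T_ss) e^(−t/τ).
T(61.90) = 30.6842 + (-10.0842)·e^(−61.90/56.3119) = 30.6842 + (-10.0842)·0.333126 = 27.3249 °C.

27.32 °C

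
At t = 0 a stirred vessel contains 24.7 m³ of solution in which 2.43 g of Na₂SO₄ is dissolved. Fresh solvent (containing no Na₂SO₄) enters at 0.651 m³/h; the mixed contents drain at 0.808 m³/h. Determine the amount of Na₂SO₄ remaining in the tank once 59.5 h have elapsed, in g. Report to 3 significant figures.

Let m(t) be the amount of Na₂SO₄. Volume: V(t) = V₀ + (Q_in − Q_out) t = 24.7 − 0.15700 t; V(59.5) = 15.358 m³.
Species balance (pure solvent in): dm/dt = −Q_out · m/V(t).
Separate: dm/m = −Q_out dt/V(t) ⇒ ln(m/m₀) = −(Q_out/(Q_in−Q_out)) ln(V/V₀).
m = m₀ (V₀/V)^(Q_out/(Q_in−Q_out)) = 2.43 × (24.7/15.358)^(-5.1465) = 0.21069 g.

0.211 g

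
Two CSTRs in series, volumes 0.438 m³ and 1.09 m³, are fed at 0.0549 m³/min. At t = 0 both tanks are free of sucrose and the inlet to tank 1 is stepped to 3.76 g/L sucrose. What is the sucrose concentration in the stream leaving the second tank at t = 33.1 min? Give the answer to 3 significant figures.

Each tank obeys Vᵢ dCᵢ/dt = Q(Cᵢ₋₁ − Cᵢ), so τᵢ = Vᵢ/Q.
τ₁ = 0.438/0.0549 = 7.9781 min; τ₂ = 1.09/0.0549 = 19.854 min.
Tank 1: C₁ = C_in(1 − e^(−t/τ₁)). Tank 2 (τ₁ ≠ τ₂): C₂ = C_in[1 − (τ₁ e^(−t/τ₁) − τ₂ e^(−t/τ₂))/(τ₁ − τ₂)].
At t = 33.1: e^(−t/τ₁) = 0.015783, e^(−t/τ₂) = 0.18878.
C₂ = 3.76·[1 − (7.9781·0.015783 − 19.854·0.18878)/(-11.876)] = 3.76·0.69500 = 2.6132 g/L.

2.61 g/L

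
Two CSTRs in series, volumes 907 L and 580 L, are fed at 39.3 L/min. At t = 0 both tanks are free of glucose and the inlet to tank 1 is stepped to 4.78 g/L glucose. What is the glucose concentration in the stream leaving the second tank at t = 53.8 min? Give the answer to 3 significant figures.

3.71 g/L

Time constants: τᵢ = Vᵢ/Q for each well-mixed tank.
τ₁ = 907/39.3 = 23.079 min; τ₂ = 580/39.3 = 14.758 min.
Tank 1: C₁ = C_in(1 − e^(−t/τ₁)). Tank 2 (τ₁ ≠ τ₂): C₂ = C_in[1 − (τ₁ e^(−t/τ₁) − τ₂ e^(−t/τ₂))/(τ₁ − τ₂)].
At t = 53.8: e^(−t/τ₁) = 0.097185, e^(−t/τ₂) = 0.026111.
C₂ = 4.78·[1 − (23.079·0.097185 − 14.758·0.026111)/(8.3206)] = 4.78·0.77675 = 3.7129 g/L.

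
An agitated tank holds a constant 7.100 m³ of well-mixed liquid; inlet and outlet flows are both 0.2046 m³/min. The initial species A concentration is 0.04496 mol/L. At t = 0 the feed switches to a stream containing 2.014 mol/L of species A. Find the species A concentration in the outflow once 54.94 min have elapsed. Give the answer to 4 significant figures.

Transient balance on the dissolved component: V dC/dt = Q(C_in − C).
Rewrite as dC/dt + C/τ = C_in/τ, τ = V/Q = 34.7019 min.
Solution: C(t) = C_in + (C₀ − C_in) e^(−t/τ).
C(54.94) = 2.014 + (0.04496 − 2.014)·e^(−54.94/34.7019) = 2.014 + (-1.96904)·0.205317 = 1.60972 mol/L.

1.610 mol/L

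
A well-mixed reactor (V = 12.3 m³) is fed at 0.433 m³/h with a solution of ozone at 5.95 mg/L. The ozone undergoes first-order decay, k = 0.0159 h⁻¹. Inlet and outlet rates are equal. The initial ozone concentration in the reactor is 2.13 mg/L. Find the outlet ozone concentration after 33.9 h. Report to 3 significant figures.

3.75 mg/L

Accumulation = in − out − consumed: V dC/dt = Q C_in − Q C − k V C.
This is linear with rate a = Q/V + k = 0.051103 h⁻¹.
C_ss = Q C_in/(Q + kV) = 4.0987 mg/L; C(t) = C_ss + (C₀ − C_ss) e^(−a t).
C(33.9) = 4.0987 + (-1.9687)·e^(−0.051103·33.9) = 4.0987 + (-1.9687)·0.17686 = 3.7506 mg/L.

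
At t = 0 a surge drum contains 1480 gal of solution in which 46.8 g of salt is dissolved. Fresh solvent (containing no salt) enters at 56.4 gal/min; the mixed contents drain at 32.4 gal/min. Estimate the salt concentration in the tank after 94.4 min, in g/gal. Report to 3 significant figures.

0.00357 g/gal

Total volume: dV/dt = Q_in − Q_out = 24.000 gal/min, so V(t) = 1480 + 24.000 t and V(94.4) = 3745.6 gal.
Species balance (pure solvent in): dm/dt = −Q_out · m/V(t).
Separate: dm/m = −Q_out dt/V(t) ⇒ ln(m/m₀) = −(Q_out/(Q_in−Q_out)) ln(V/V₀).
m = m₀ (V₀/V)^(Q_out/(Q_in−Q_out)) = 46.8 × (1480/3745.6)^(1.3500) = 13.361 g.
C = m/V = 13.361/3745.6 = 0.0035672 g/gal.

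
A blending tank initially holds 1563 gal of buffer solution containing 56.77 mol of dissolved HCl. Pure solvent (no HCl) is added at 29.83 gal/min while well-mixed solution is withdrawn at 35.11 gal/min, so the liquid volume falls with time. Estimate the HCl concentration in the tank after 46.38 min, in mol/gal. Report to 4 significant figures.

Total volume: dV/dt = Q_in − Q_out = -5.28000 gal/min, so V(t) = 1563 − 5.28000 t and V(46.38) = 1318.11 gal.
Solute balance: dm/dt = 0 − Q_out C = −Q_out m/V(t).
dm/m = −Q_out dt/(V₀ − 5.28000 t); integrating gives ln(m/m₀) = −(Q_out/(Q_in−Q_out)) ln(V/V₀).
m = m₀ (V₀/V)^(Q_out/(Q_in−Q_out)) = 56.77 × (1563/1318.11)^(-6.64962) = 18.2813 mol.
C = m/V = 18.2813/1318.11 = 0.0138693 mol/gal.

0.01387 mol/gal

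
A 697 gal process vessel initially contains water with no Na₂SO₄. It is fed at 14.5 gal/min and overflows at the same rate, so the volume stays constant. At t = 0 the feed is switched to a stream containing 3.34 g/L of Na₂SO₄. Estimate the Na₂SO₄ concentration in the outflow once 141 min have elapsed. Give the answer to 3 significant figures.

Unsteady species balance (constant V, well mixed): V dC/dt = Q(C_in − C).
Rewrite as dC/dt + C/τ = C_in/τ, τ = V/Q = 48.069 min.
This is linear first-order; C(t) = C_in + (C₀ − C_in) e^(−t/τ).
C(141) = 3.34 + (0 − 3.34)·e^(−141/48.069) = 3.34 + (-3.3400)·0.053222 = 3.1622 g/L.

3.16 g/L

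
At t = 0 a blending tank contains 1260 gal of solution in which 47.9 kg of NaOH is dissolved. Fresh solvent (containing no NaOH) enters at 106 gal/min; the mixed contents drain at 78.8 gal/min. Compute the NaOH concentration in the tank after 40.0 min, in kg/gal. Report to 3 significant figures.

Let m(t) be the amount of NaOH. Volume: V(t) = V₀ + (Q_in − Q_out) t = 1260 + 27.200 t; V(40.0) = 2348.0 gal.
No NaOH enters, so dm/dt = −Q_out · (m/V).
dm/m = −Q_out dt/(V₀ + 27.200 t); integrating gives ln(m/m₀) = −(Q_out/(Q_in−Q_out)) ln(V/V₀).
m = m₀ (V₀/V)^(Q_out/(Q_in−Q_out)) = 47.9 × (1260/2348.0)^(2.8971) = 7.8919 kg.
C = m/V = 7.8919/2348.0 = 0.0033611 kg/gal.

0.00336 kg/gal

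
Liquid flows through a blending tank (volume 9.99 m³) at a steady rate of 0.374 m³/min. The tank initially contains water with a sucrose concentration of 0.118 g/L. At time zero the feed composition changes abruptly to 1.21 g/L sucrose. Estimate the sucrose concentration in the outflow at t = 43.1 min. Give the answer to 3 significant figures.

Species balance on the tank: V dC/dt = Q(C_in − C).
Time constant τ = V/Q = 9.99/0.374 = 26.711 min.
C approaches C_in exponentially: C(t) = C_in + (C₀ − C_in) e^(−t/τ).
C(43.1) = 1.21 + (0.118 − 1.21)·e^(−43.1/26.711) = 1.21 + (-1.0920)·0.19918 = 0.99250 g/L.

0.992 g/L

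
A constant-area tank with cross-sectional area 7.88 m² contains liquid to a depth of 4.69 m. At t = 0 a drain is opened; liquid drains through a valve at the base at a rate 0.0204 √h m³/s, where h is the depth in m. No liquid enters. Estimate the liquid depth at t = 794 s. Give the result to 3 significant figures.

1.29 m

A dh/dt = −Q_out = −0.0204 √h.
This is separable: 2 d(√h)/dt = −0.0204/A, so √h = √h₀ − (0.0204/(2A)) t.
√h = √4.69 − 0.0204·794/(2·7.88) = 2.1656 − 1.0278 = 1.1379.
h = 1.1379² = 1.2948 m.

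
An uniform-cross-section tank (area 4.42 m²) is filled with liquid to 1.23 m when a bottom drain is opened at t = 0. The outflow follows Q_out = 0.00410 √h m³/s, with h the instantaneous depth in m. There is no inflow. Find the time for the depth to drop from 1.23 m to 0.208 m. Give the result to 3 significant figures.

1410 s

Accumulation of liquid (constant cross-section A): A dh/dt = −0.00410 √h.
This is separable: 2 d(√h)/dt = −0.00410/A, so √h = √h₀ − (0.00410/(2A)) t.
t = 2A(√h₀ − √h)/0.00410 = 2·4.42·(√1.23 − √0.208)/0.00410
  = 8.8400 × (1.1091 − 0.45607) / 0.00410 = 1407.9 s.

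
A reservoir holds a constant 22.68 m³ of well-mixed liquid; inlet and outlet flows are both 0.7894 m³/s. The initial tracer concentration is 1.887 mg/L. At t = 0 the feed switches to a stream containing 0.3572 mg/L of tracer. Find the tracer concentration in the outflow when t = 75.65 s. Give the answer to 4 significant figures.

0.4671 mg/L

Mass balance on the solute (V constant): V dC/dt = Q(C_in − C).
So dC/dt = (C_in − C)/τ with τ = V/Q = 22.68/0.7894 = 28.7307 s.
This is linear first-order; C(t) = C_in + (C₀ − C_in) e^(−t/τ).
C(75.65) = 0.3572 + (1.887 − 0.3572)·e^(−75.65/28.7307) = 0.3572 + (1.52980)·0.0718573 = 0.467127 mg/L.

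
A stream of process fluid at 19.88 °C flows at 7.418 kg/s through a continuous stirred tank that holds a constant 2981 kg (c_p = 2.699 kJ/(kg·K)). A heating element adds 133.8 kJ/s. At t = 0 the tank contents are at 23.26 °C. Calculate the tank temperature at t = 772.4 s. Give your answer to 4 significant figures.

M c_p dT/dt = ṁ c_p (T_in − T) + Q̇.
Rearrange: dT/dt = (T_ss − T)/τ with τ = M/ṁ = 401.860 s and T_ss = T_in + Q̇/(ṁ c_p) = 26.5629 °C.
Solution: T(t) = T_ss + (T₀ − T_ss) e^(−t/τ).
T(772.4) = 26.5629 + (-3.30292)·e^(−772.4/401.860) = 26.5629 + (-3.30292)·0.146305 = 26.0797 °C.

26.08 °C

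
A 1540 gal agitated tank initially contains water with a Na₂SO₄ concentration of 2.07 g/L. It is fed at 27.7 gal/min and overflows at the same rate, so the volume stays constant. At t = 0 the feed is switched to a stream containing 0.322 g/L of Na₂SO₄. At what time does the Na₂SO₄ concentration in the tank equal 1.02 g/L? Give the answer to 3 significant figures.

51.0 min

Mass balance on the solute (V constant): V dC/dt = Q(C_in − C), so τ = V/Q = 55.596 min.
C(t) = C_in + (C₀ − C_in) e^(−t/τ). Set C = 1.02 and solve for t:
e^(−t/τ) = (C − C_in)/(C₀ − C_in) = (1.02 − 0.322)/(2.07 − 0.322) = 0.39931
t = −τ ln(…) = 55.596 × 0.91801 = 51.037 min.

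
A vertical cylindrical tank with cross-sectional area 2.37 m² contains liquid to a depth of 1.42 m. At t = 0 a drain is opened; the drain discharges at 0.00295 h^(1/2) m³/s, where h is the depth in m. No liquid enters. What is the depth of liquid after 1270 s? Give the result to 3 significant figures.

With no inflow, A dh/dt = −0.00295 √h.
Separate and integrate: 2(√h − √h₀) = −(0.00295/A) t.
√h = √1.42 − 0.00295·1270/(2·2.37) = 1.1916 − 0.79040 = 0.40124.
h = 0.40124² = 0.16099 m.

0.161 m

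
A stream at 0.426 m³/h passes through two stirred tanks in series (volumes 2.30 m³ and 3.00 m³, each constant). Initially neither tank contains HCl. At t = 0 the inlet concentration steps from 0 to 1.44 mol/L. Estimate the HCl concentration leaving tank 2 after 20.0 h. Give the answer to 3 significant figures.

Species balance on tank i: dCᵢ/dt = (Cᵢ₋₁ − Cᵢ)/τᵢ with τᵢ = Vᵢ/Q.
τ₁ = 2.30/0.426 = 5.3991 h; τ₂ = 3.00/0.426 = 7.0423 h.
Tank 1: C₁ = C_in(1 − e^(−t/τ₁)). Tank 2 (τ₁ ≠ τ₂): C₂ = C_in[1 − (τ₁ e^(−t/τ₁) − τ₂ e^(−t/τ₂))/(τ₁ − τ₂)].
At t = 20.0: e^(−t/τ₁) = 0.024616, e^(−t/τ₂) = 0.058426.
C₂ = 1.44·[1 − (5.3991·0.024616 − 7.0423·0.058426)/(-1.6432)] = 1.44·0.83049 = 1.1959 mol/L.

1.20 mol/L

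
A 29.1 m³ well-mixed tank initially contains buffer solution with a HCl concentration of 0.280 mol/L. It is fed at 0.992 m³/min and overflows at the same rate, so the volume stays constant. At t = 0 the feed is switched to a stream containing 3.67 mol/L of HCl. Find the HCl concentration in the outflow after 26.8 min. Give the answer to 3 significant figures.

Transient balance on the dissolved component: V dC/dt = Q(C_in − C).
Time constant τ = V/Q = 29.1/0.992 = 29.335 min.
This is linear first-order; C(t) = C_in + (C₀ − C_in) e^(−t/τ).
C(26.8) = 3.67 + (0.280 − 3.67)·e^(−26.8/29.335) = 3.67 + (-3.3900)·0.40108 = 2.3103 mol/L.

2.31 mol/L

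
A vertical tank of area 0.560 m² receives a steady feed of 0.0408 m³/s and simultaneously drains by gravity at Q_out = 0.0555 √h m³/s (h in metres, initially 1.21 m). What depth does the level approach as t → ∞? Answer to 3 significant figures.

A dh/dt = Q_in − 0.0555 √h. Steady state requires inflow = outflow:
Q_in = 0.0555 √h_ss ⇒ √h_ss = 0.0408/0.0555 = 0.73514.
h_ss = 0.73514² = 0.54042 m. (Since h₀ = 1.21 m > h_ss, the level will fall toward this value.)

0.540 m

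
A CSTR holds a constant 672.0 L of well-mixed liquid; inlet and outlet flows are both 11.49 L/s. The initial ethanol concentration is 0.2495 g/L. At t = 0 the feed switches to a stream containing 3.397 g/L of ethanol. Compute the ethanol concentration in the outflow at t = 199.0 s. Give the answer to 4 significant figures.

3.292 g/L

Accumulation = in − out for the solute gives V dC/dt = Q(C_in − C).
Time constant τ = V/Q = 672.0/11.49 = 58.4856 s.
This is linear first-order; C(t) = C_in + (C₀ − C_in) e^(−t/τ).
C(199.0) = 3.397 + (0.2495 − 3.397)·e^(−199.0/58.4856) = 3.397 + (-3.14750)·0.0332885 = 3.29222 g/L.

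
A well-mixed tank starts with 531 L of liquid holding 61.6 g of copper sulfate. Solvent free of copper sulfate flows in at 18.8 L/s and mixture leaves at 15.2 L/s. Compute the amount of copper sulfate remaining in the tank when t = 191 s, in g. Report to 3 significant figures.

Let m(t) be the amount of copper sulfate. Volume: V(t) = V₀ + (Q_in − Q_out) t = 531 + 3.6000 t; V(191) = 1218.6 L.
Species balance (pure solvent in): dm/dt = −Q_out · m/V(t).
Separate: dm/m = −Q_out dt/V(t) ⇒ ln(m/m₀) = −(Q_out/(Q_in−Q_out)) ln(V/V₀).
m = m₀ (V₀/V)^(Q_out/(Q_in−Q_out)) = 61.6 × (531/1218.6)^(4.2222) = 1.8465 g.

1.85 g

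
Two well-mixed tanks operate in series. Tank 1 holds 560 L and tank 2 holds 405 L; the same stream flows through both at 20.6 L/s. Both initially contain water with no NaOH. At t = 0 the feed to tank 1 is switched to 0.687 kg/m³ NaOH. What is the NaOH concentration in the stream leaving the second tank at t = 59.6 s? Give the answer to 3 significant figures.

0.496 kg/m³

Species balance on tank i: dCᵢ/dt = (Cᵢ₋₁ − Cᵢ)/τᵢ with τᵢ = Vᵢ/Q.
τ₁ = 560/20.6 = 27.184 s; τ₂ = 405/20.6 = 19.660 s.
Tank 1: C₁ = C_in(1 − e^(−t/τ₁)). Tank 2 (τ₁ ≠ τ₂): C₂ = C_in[1 − (τ₁ e^(−t/τ₁) − τ₂ e^(−t/τ₂))/(τ₁ − τ₂)].
At t = 59.6: e^(−t/τ₁) = 0.11165, e^(−t/τ₂) = 0.048243.
C₂ = 0.687·[1 − (27.184·0.11165 − 19.660·0.048243)/(7.5243)] = 0.687·0.72269 = 0.49649 kg/m³.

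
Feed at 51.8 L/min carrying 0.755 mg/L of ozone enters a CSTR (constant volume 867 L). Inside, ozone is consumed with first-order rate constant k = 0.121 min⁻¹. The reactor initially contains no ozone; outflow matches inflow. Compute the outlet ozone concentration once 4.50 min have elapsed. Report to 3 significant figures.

0.139 mg/L

V dC/dt = Q(C_in − C) − k V C.
This is linear with rate a = Q/V + k = 0.18075 min⁻¹.
C_ss = Q C_in/(Q + kV) = 0.24957 mg/L; C(t) = C_ss + (C₀ − C_ss) e^(−a t).
C(4.50) = 0.24957 + (-0.24957)·e^(−0.18075·4.50) = 0.24957 + (-0.24957)·0.44337 = 0.13892 mg/L.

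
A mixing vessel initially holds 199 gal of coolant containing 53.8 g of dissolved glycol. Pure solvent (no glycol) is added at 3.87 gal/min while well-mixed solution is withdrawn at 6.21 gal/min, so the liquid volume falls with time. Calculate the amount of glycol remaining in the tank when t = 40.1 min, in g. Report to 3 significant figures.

Total volume: dV/dt = Q_in − Q_out = -2.3400 gal/min, so V(t) = 199 − 2.3400 t and V(40.1) = 105.17 gal.
No glycol enters, so dm/dt = −Q_out · (m/V).
Separate: dm/m = −Q_out dt/V(t) ⇒ ln(m/m₀) = −(Q_out/(Q_in−Q_out)) ln(V/V₀).
m = m₀ (V₀/V)^(Q_out/(Q_in−Q_out)) = 53.8 × (199/105.17)^(-2.6538) = 9.9021 g.

9.90 g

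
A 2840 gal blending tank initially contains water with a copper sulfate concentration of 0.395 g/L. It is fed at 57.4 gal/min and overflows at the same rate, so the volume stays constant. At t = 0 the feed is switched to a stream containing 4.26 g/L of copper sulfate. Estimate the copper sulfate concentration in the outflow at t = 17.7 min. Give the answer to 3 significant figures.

Species balance on the tank: V dC/dt = Q(C_in − C).
Time constant τ = V/Q = 2840/57.4 = 49.477 min.
Solution: C(t) = C_in + (C₀ − C_in) e^(−t/τ).
C(17.7) = 4.26 + (0.395 − 4.26)·e^(−17.7/49.477) = 4.26 + (-3.8650)·0.69926 = 1.5574 g/L.

1.56 g/L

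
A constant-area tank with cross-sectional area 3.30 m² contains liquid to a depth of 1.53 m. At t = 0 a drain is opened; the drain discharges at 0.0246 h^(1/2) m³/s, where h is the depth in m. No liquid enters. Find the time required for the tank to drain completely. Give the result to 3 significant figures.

A dh/dt = −Q_out = −0.0246 √h.
This is separable: 2 d(√h)/dt = −0.0246/A, so √h = √h₀ − (0.0246/(2A)) t.
Tank is empty when √h = 0: t_empty = 2A√h₀/0.0246.
t_empty = 2·3.30·√1.53/0.0246 = 6.6000·1.2369/0.0246 = 331.86 s.

332 s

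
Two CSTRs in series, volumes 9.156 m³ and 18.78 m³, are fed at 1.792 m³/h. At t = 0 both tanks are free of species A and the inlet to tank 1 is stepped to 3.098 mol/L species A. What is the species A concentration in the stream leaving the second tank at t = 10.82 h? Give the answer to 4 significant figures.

Species balance on tank i: dCᵢ/dt = (Cᵢ₋₁ − Cᵢ)/τᵢ with τᵢ = Vᵢ/Q.
τ₁ = 9.156/1.792 = 5.10938 h; τ₂ = 18.78/1.792 = 10.4799 h.
Tank 1: C₁ = C_in(1 − e^(−t/τ₁)). Tank 2 (τ₁ ≠ τ₂): C₂ = C_in[1 − (τ₁ e^(−t/τ₁) − τ₂ e^(−t/τ₂))/(τ₁ − τ₂)].
At t = 10.82: e^(−t/τ₁) = 0.120311, e^(−t/τ₂) = 0.356133.
C₂ = 3.098·[1 − (5.10938·0.120311 − 10.4799·0.356133)/(-5.37054)] = 3.098·0.419513 = 1.29965 mol/L.

1.300 mol/L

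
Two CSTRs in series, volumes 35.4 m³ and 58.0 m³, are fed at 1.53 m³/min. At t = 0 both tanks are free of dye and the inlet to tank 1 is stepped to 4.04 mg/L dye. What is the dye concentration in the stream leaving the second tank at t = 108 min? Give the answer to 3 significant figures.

3.50 mg/L

Each tank obeys Vᵢ dCᵢ/dt = Q(Cᵢ₋₁ − Cᵢ), so τᵢ = Vᵢ/Q.
τ₁ = 35.4/1.53 = 23.137 min; τ₂ = 58.0/1.53 = 37.908 min.
Tank 1: C₁ = C_in(1 − e^(−t/τ₁)). Tank 2 (τ₁ ≠ τ₂): C₂ = C_in[1 − (τ₁ e^(−t/τ₁) − τ₂ e^(−t/τ₂))/(τ₁ − τ₂)].
At t = 108: e^(−t/τ₁) = 0.0093929, e^(−t/τ₂) = 0.057904.
C₂ = 4.04·[1 − (23.137·0.0093929 − 37.908·0.057904)/(-14.771)] = 4.04·0.86611 = 3.4991 mg/L.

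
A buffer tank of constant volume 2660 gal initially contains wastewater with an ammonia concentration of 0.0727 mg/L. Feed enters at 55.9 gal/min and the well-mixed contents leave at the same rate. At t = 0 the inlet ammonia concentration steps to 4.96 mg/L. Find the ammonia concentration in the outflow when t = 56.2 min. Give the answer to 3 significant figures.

3.46 mg/L

Unsteady species balance (constant V, well mixed): V dC/dt = Q(C_in − C).
So dC/dt = (C_in − C)/τ with τ = V/Q = 2660/55.9 = 47.585 min.
C approaches C_in exponentially: C(t) = C_in + (C₀ − C_in) e^(−t/τ).
C(56.2) = 4.96 + (0.0727 − 4.96)·e^(−56.2/47.585) = 4.96 + (-4.8873)·0.30696 = 3.4598 mg/L.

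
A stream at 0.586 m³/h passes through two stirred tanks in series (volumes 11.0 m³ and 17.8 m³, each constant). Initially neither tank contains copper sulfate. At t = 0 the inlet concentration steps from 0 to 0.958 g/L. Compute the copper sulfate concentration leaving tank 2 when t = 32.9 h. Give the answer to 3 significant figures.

0.378 g/L

Species balance on tank i: dCᵢ/dt = (Cᵢ₋₁ − Cᵢ)/τᵢ with τᵢ = Vᵢ/Q.
τ₁ = 11.0/0.586 = 18.771 h; τ₂ = 17.8/0.586 = 30.375 h.
Solving the cascade with C₁(0)=C₂(0)=0 gives C₂(t) = C_in[1 − (τ₁ e^(−t/τ₁) − τ₂ e^(−t/τ₂))/(τ₁ − τ₂)].
At t = 32.9: e^(−t/τ₁) = 0.17331, e^(−t/τ₂) = 0.33854.
C₂ = 0.958·[1 − (18.771·0.17331 − 30.375·0.33854)/(-11.604)] = 0.958·0.39418 = 0.37762 g/L.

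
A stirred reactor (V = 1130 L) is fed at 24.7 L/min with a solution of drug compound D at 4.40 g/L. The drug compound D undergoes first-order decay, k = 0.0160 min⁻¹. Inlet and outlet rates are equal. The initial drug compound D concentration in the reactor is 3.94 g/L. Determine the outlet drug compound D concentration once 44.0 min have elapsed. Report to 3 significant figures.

Accumulation = in − out − consumed: V dC/dt = Q C_in − Q C − k V C.
This is linear with rate a = Q/V + k = 0.037858 min⁻¹.
C_ss = Q C_in/(Q + kV) = 2.5404 g/L; C(t) = C_ss + (C₀ − C_ss) e^(−a t).
C(44.0) = 2.5404 + (1.3996)·e^(−0.037858·44.0) = 2.5404 + (1.3996)·0.18905 = 2.8050 g/L.

2.81 g/L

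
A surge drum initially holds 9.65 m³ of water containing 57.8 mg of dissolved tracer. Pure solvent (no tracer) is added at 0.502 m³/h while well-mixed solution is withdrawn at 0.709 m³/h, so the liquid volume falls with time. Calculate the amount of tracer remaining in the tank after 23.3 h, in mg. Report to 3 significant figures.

5.39 mg

Total volume: dV/dt = Q_in − Q_out = -0.20700 m³/h, so V(t) = 9.65 − 0.20700 t and V(23.3) = 4.8269 m³.
No tracer enters, so dm/dt = −Q_out · (m/V).
Separate: dm/m = −Q_out dt/V(t) ⇒ ln(m/m₀) = −(Q_out/(Q_in−Q_out)) ln(V/V₀).
m = m₀ (V₀/V)^(Q_out/(Q_in−Q_out)) = 57.8 × (9.65/4.8269)^(-3.4251) = 5.3883 mg.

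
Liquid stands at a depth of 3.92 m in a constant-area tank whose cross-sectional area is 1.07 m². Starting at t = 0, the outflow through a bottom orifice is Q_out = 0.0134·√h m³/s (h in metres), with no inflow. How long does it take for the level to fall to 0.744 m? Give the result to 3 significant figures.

178 s

Mass balance (ρ constant): A dh/dt = −0.0134 √h.
Separate and integrate: 2(√h − √h₀) = −(0.0134/A) t.
t = 2A(√h₀ − √h)/0.0134 = 2·1.07·(√3.92 − √0.744)/0.0134
  = 2.1400 × (1.9799 − 0.86255) / 0.0134 = 178.44 s.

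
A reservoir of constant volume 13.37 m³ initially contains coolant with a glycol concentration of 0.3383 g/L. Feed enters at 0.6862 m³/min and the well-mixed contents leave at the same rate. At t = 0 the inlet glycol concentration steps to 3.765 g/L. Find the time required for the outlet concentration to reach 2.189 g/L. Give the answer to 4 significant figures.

Mass balance on the solute (V constant): V dC/dt = Q(C_in − C), so τ = V/Q = 19.4841 min.
C(t) = C_in + (C₀ − C_in) e^(−t/τ). Set C = 2.189 and solve for t:
e^(−t/τ) = (C − C_in)/(C₀ − C_in) = (2.189 − 3.765)/(0.3383 − 3.765) = 0.459918
t = −τ ln(…) = 19.4841 × 0.776708 = 15.1335 min.

15.13 min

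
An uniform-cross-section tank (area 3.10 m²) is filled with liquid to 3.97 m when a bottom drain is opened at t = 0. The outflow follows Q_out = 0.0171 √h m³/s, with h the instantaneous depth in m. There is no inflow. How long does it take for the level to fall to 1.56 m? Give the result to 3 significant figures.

With no inflow, A dh/dt = −0.0171 √h.
This is separable: 2 d(√h)/dt = −0.0171/A, so √h = √h₀ − (0.0171/(2A)) t.
t = 2A(√h₀ − √h)/0.0171 = 2·3.10·(√3.97 − √1.56)/0.0171
  = 6.2000 × (1.9925 − 1.2490) / 0.0171 = 269.57 s.

270 s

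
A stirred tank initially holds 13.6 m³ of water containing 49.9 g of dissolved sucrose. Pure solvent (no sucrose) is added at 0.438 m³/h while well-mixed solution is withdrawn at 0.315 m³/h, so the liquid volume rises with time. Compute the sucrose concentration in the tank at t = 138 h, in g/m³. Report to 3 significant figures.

Let m(t) be the amount of sucrose. Volume: V(t) = V₀ + (Q_in − Q_out) t = 13.6 + 0.12300 t; V(138) = 30.574 m³.
Species balance (pure solvent in): dm/dt = −Q_out · m/V(t).
Separate: dm/m = −Q_out dt/V(t) ⇒ ln(m/m₀) = −(Q_out/(Q_in−Q_out)) ln(V/V₀).
m = m₀ (V₀/V)^(Q_out/(Q_in−Q_out)) = 49.9 × (13.6/30.574)^(2.5610) = 6.2678 g.
C = m/V = 6.2678/30.574 = 0.20500 g/m³.

0.205 g/m³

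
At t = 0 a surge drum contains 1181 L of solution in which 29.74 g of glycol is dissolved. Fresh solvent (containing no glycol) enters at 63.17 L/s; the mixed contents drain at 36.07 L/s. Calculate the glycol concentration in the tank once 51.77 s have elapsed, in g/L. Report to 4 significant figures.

0.004059 g/L

Let m(t) be the amount of glycol. Volume: V(t) = V₀ + (Q_in − Q_out) t = 1181 + 27.1000 t; V(51.77) = 2583.97 L.
Species balance (pure solvent in): dm/dt = −Q_out · m/V(t).
Separate: dm/m = −Q_out dt/V(t) ⇒ ln(m/m₀) = −(Q_out/(Q_in−Q_out)) ln(V/V₀).
m = m₀ (V₀/V)^(Q_out/(Q_in−Q_out)) = 29.74 × (1181/2583.97)^(1.33100) = 10.4895 g.
C = m/V = 10.4895/2583.97 = 0.00405944 g/L.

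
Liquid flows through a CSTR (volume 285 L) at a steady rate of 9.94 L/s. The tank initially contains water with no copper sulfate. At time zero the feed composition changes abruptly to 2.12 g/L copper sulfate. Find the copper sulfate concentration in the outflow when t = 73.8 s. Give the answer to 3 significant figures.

1.96 g/L

Unsteady species balance (constant V, well mixed): V dC/dt = Q(C_in − C).
Time constant τ = V/Q = 285/9.94 = 28.672 s.
Integrating: C(t) = C_in + (C₀ − C_in) e^(−t/τ).
C(73.8) = 2.12 + (0 − 2.12)·e^(−73.8/28.672) = 2.12 + (-2.1200)·0.076235 = 1.9584 g/L.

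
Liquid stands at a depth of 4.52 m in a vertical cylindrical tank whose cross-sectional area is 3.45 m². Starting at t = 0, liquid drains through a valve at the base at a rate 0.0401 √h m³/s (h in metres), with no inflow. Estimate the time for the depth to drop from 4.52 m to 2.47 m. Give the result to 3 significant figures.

Volume balance on the tank: A dh/dt = −0.0401 √h.
Separate and integrate: 2(√h − √h₀) = −(0.0401/A) t.
t = 2A(√h₀ − √h)/0.0401 = 2·3.45·(√4.52 − √2.47)/0.0401
  = 6.9000 × (2.1260 − 1.5716) / 0.0401 = 95.397 s.

95.4 s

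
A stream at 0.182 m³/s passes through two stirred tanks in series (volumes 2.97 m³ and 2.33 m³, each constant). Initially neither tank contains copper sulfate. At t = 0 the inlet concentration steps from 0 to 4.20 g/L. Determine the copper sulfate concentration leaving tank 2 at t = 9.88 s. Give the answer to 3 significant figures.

Each tank obeys Vᵢ dCᵢ/dt = Q(Cᵢ₋₁ − Cᵢ), so τᵢ = Vᵢ/Q.
τ₁ = 2.97/0.182 = 16.319 s; τ₂ = 2.33/0.182 = 12.802 s.
Solving the cascade with C₁(0)=C₂(0)=0 gives C₂(t) = C_in[1 − (τ₁ e^(−t/τ₁) − τ₂ e^(−t/τ₂))/(τ₁ − τ₂)].
At t = 9.88: e^(−t/τ₁) = 0.54583, e^(−t/τ₂) = 0.46221.
C₂ = 4.20·[1 − (16.319·0.54583 − 12.802·0.46221)/(3.5165)] = 4.20·0.14971 = 0.62880 g/L.

0.629 g/L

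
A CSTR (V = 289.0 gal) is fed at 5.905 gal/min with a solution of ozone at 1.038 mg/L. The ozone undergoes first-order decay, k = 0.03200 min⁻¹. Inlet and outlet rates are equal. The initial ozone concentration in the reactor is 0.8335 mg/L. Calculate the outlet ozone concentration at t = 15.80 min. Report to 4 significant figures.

0.5919 mg/L

Accumulation = in − out − consumed: V dC/dt = Q C_in − Q C − k V C.
This is linear with rate a = Q/V + k = 0.0524325 min⁻¹.
C_ss = Q C_in/(Q + kV) = 0.404500 mg/L; C(t) = C_ss + (C₀ − C_ss) e^(−a t).
C(15.80) = 0.404500 + (0.429000)·e^(−0.0524325·15.80) = 0.404500 + (0.429000)·0.436733 = 0.591858 mg/L.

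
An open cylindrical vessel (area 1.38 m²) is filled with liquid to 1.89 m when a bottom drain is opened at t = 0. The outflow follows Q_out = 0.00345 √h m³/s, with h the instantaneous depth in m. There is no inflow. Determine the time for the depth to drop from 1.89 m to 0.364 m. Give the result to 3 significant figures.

Unsteady balance on liquid volume: A dh/dt = −0.00345 √h.
∫ h^(−1/2) dh = −(0.00345/A) ∫ dt, giving 2√h = 2√h₀ − (0.00345/A) t.
t = 2A(√h₀ − √h)/0.00345 = 2·1.38·(√1.89 − √0.364)/0.00345
  = 2.7600 × (1.3748 − 0.60332) / 0.00345 = 617.16 s.

617 s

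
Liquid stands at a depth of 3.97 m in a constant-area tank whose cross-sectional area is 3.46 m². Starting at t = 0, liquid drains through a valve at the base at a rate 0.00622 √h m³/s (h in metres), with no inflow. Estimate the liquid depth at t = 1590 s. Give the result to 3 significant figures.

0.317 m

Unsteady balance on liquid volume: A dh/dt = −0.00622 √h.
Separate and integrate: 2(√h − √h₀) = −(0.00622/A) t.
√h = √3.97 − 0.00622·1590/(2·3.46) = 1.9925 − 1.4292 = 0.56332.
h = 0.56332² = 0.31733 m.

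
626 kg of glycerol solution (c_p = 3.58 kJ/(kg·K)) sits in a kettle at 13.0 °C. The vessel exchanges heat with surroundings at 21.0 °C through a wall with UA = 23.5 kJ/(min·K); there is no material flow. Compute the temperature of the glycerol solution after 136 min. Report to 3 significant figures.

19.1 °C

M c_p dT/dt = −UA(T − T_amb).
dT/dt = (T_ss − T)/τ with T_ss = T_amb = 21.000 °C, τ = M c_p/UA = 626·3.58/23.5 = 95.365 min.
This is linear first-order; T(t) = T_ss + (T₀ − T_ss) e^(−t/τ).
T(136) = 21.000 + (-8.0000)·0.24024 = 19.078 °C.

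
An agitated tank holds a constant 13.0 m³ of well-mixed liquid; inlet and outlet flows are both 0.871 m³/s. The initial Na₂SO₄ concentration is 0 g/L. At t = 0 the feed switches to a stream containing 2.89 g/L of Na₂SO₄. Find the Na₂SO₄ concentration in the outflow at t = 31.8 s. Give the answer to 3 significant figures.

2.55 g/L

Species balance on the tank: V dC/dt = Q(C_in − C).
So dC/dt = (C_in − C)/τ with τ = V/Q = 13.0/0.871 = 14.925 s.
C approaches C_in exponentially: C(t) = C_in + (C₀ − C_in) e^(−t/τ).
C(31.8) = 2.89 + (0 − 2.89)·e^(−31.8/14.925) = 2.89 + (-2.8900)·0.11877 = 2.5468 g/L.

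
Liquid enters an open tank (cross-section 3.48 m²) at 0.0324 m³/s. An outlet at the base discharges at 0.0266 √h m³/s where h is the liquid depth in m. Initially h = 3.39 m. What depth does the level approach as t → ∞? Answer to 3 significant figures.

Accumulation of liquid (constant cross-section A): A dh/dt = Q_in − 0.0266 √h. At steady state dh/dt = 0:
Q_in = 0.0266 √h_ss ⇒ √h_ss = 0.0324/0.0266 = 1.2180.
h_ss = 1.2180² = 1.4836 m. (Since h₀ = 3.39 m > h_ss, the level will fall toward this value.)

1.48 m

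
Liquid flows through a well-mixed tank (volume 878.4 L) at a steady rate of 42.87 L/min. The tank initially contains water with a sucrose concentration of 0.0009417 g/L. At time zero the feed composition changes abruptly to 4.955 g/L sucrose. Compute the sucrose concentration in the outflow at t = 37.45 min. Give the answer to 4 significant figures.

Transient balance on the dissolved component: V dC/dt = Q(C_in − C).
Rewrite as dC/dt + C/τ = C_in/τ, τ = V/Q = 20.4899 min.
This is linear first-order; C(t) = C_in + (C₀ − C_in) e^(−t/τ).
C(37.45) = 4.955 + (0.0009417 − 4.955)·e^(−37.45/20.4899) = 4.955 + (-4.95406)·0.160777 = 4.15850 g/L.

4.158 g/L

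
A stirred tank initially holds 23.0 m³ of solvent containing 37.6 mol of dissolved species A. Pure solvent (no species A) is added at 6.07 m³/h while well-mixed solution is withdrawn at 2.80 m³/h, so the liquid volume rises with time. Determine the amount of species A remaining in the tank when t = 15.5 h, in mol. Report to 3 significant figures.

Let m(t) be the amount of species A. Volume: V(t) = V₀ + (Q_in − Q_out) t = 23.0 + 3.2700 t; V(15.5) = 73.685 m³.
No species A enters, so dm/dt = −Q_out · (m/V).
dm/m = −Q_out dt/(V₀ + 3.2700 t); integrating gives ln(m/m₀) = −(Q_out/(Q_in−Q_out)) ln(V/V₀).
m = m₀ (V₀/V)^(Q_out/(Q_in−Q_out)) = 37.6 × (23.0/73.685)^(0.85627) = 13.874 mol.

13.9 mol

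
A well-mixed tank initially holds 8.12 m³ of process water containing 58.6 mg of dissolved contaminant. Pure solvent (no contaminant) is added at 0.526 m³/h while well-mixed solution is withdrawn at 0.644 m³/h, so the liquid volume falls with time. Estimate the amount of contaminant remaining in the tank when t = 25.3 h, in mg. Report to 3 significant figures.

Total volume: dV/dt = Q_in − Q_out = -0.11800 m³/h, so V(t) = 8.12 − 0.11800 t and V(25.3) = 5.1346 m³.
Solute balance: dm/dt = 0 − Q_out C = −Q_out m/V(t).
dm/m = −Q_out dt/(V₀ − 0.11800 t); integrating gives ln(m/m₀) = −(Q_out/(Q_in−Q_out)) ln(V/V₀).
m = m₀ (V₀/V)^(Q_out/(Q_in−Q_out)) = 58.6 × (8.12/5.1346)^(-5.4576) = 4.8035 mg.

4.80 mg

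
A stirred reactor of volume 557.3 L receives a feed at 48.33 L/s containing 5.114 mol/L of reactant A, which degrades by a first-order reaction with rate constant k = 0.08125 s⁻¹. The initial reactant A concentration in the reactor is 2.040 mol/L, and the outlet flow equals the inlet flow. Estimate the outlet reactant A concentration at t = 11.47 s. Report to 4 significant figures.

Accumulation = in − out − consumed: V dC/dt = Q C_in − Q C − k V C.
dC/dt = (Q/V) C_in − (Q/V + k) C; effective rate a = Q/V + k = 0.0867217 + 0.08125 = 0.167972 s⁻¹.
C_ss = Q C_in/(Q + kV) = 2.64029 mol/L; C(t) = C_ss + (C₀ − C_ss) e^(−a t).
C(11.47) = 2.64029 + (-0.600295)·e^(−0.167972·11.47) = 2.64029 + (-0.600295)·0.145637 = 2.55287 mol/L.

2.553 mol/L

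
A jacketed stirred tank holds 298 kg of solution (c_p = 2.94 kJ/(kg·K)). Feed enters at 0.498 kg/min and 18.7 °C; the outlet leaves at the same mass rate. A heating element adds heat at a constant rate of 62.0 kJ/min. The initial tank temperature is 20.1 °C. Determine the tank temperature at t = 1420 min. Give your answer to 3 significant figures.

M c_p dT/dt = ṁ c_p (T_in − T) + Q̇.
τ = M/ṁ = 598.39 min; T_ss = T_in + Q̇/(ṁ c_p) = 18.7 + 62.0/(0.498·2.94) = 61.046 °C.
T approaches T_ss exponentially: T(t) = T_ss + (T₀ − T_ss) e^(−t/τ).
T(1420) = 61.046 + (-40.946)·e^(−1420/598.39) = 61.046 + (-40.946)·0.093199 = 57.230 °C.

57.2 °C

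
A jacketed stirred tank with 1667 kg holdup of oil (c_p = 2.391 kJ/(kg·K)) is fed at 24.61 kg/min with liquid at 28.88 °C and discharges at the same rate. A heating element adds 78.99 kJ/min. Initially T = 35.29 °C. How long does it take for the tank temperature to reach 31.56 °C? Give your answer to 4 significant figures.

M c_p dT/dt = ṁ c_p (T_in − T) + Q̇.
τ = M/ṁ = 67.7367 min; T_ss = T_in + Q̇/(ṁ c_p) = 30.2224 °C.
T(t) = T_ss + (T₀ − T_ss) e^(−t/τ). Set T = 31.56:
e^(−t/τ) = (31.56 − 30.2224)/(35.29 − 30.2224) = 0.263952
t = −67.7367 · ln(0.263952) = 90.2245 min.

90.22 min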